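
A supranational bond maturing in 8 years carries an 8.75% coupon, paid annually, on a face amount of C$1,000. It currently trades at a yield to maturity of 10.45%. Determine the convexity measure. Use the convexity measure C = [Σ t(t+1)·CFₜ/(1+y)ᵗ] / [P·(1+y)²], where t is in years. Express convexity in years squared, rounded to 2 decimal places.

With y = 0.1045:
  t   CF        PV=CF/(1+0.1045)^t    t·PV        t(t+1)·PV
  1        87.50        79.2214        79.2214         158.4427
  2        87.50        71.7260       143.4520         430.3560
  3        87.50        64.9398       194.8194         779.2775
  4        87.50        58.7956       235.1826       1,175.9129
  5        87.50        53.2328       266.1641       1,596.9845
  6        87.50        48.1963       289.1778       2,024.2448
  7        87.50        43.6363       305.4542       2,443.6333
  8     1,087.50       491.0249     3,928.1991      35,353.7918
  Σ                    910.7731     5,441.6705      43,962.6436
P = 910.7731.
Convexity = Σ t(t+1)·PV / [P·(1+y)²] = 43,962.6436 / (910.7731 × 1.219920) = 39.56782.

39.57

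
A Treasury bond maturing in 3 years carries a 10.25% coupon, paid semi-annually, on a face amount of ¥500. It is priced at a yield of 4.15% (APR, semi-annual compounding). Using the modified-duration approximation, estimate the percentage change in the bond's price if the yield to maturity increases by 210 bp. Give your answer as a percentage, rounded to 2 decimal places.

Periodic yield y = 0.02075. Modified duration first:
  t   CF        PV=CF/(1+0.02075)^t    t·PV
  1       25.625        25.1041        25.1041
  2       25.625        24.5938        49.1875
  3       25.625        24.0938        72.2815
  4       25.625        23.6040        94.4162
  5       25.625        23.1242       115.6211
  6      525.625       464.6861     2,788.1166
  Σ                    585.2060     3,144.7269
P = 585.2060; D_Mac = 5.37371 half-year periods = 2.68685 yrs; D_mod = 2.68685/(1+0.02075) = 2.63224 yrs.
ΔP/P ≈ -D_mod · Δy = -2.63224 × (+0.021) = -0.055277 = -5.5277%.

-5.53%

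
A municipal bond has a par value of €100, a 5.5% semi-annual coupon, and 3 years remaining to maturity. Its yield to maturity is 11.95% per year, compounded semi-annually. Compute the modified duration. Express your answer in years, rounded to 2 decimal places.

2.63 years

Periodic yield y = 0.05975. First find Macaulay duration:
  t   CF        PV=CF/(1+0.05975)^t    t·PV
  1         2.75         2.5950         2.5950
  2         2.75         2.4486         4.8973
  3         2.75         2.3106         6.9318
  4         2.75         2.1803         8.7213
  5         2.75         2.0574        10.2869
  6       102.75        72.5373       435.2237
  Σ                     84.1292       468.6559
P = 84.1292; Macaulay duration = 468.6559 / 84.1292 = 5.57067 half-year periods = 2.78534 years.
Modified duration = D_Mac / (1 + y) = 2.78534 / 1.05975 = 2.62829 years.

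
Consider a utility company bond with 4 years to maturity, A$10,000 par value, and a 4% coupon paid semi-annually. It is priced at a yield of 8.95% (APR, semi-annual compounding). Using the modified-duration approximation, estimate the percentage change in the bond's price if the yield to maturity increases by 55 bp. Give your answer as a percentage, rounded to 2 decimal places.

Periodic yield y = 0.04475. Modified duration first:
  t   CF        PV=CF/(1+0.04475)^t    t·PV
  1       200.00       191.4334       191.4334
  2       200.00       183.2337       366.4673
  3       200.00       175.3852       526.1555
  4       200.00       167.8729       671.4914
  5       200.00       160.6823       803.4116
  6       200.00       153.7998       922.7987
  7       200.00       147.2120     1,030.4843
  8    10,200.00     7,186.2303    57,489.8427
  Σ                  8,365.8495    62,002.0848
P = 8,365.8495; D_Mac = 7.41133 half-year periods = 3.70567 yrs; D_mod = 3.70567/(1+0.04475) = 3.54694 yrs.
ΔP/P ≈ -D_mod · Δy = -3.54694 × (+0.0055) = -0.019508 = -1.9508%.

-1.95%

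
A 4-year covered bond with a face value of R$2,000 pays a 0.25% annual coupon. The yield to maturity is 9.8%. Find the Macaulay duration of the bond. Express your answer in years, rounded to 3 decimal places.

3.982 years

Periodic yield y = 0.098. Discount each cash flow and weight by its year:
  t   CF        PV=CF/(1+0.098)^t    t·PV
  1         5.00         4.5537         4.5537
  2         5.00         4.1473         8.2946
  3         5.00         3.7771        11.3314
  4     2,005.00     1,379.4470     5,517.7880
  Σ                  1,391.9252     5,541.9677
Price P = Σ PV = 1,391.9252.
Macaulay duration = Σ(t·PV) / P = 5,541.9677 / 1,391.9252 = 3.98151 years.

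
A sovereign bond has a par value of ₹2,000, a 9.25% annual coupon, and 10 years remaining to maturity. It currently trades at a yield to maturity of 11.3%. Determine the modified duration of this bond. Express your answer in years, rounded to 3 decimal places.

Periodic yield y = 0.113. First find Macaulay duration:
  t   CF        PV=CF/(1+0.113)^t    t·PV
  1       185.00       166.2174       166.2174
  2       185.00       149.3418       298.6836
  3       185.00       134.1795       402.5386
  4       185.00       120.5566       482.2265
  5       185.00       108.3168       541.5841
  6       185.00        97.3197       583.9182
  7       185.00        87.4391       612.0736
  8       185.00        78.5616       628.4929
  9       185.00        70.5855       635.2691
  10    2,185.00       749.0310     7,490.3101
  Σ                  1,761.5491    11,841.3141
P = 1,761.5491; Macaulay duration = 11,841.3141 / 1,761.5491 = 6.72210 years.
Modified duration = D_Mac / (1 + y) = 6.72210 / 1.113 = 6.03963 years.

6.040 years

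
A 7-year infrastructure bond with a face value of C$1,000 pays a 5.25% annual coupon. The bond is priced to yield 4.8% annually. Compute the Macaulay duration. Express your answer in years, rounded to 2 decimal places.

6.05 years

Periodic yield y = 0.048. Discount each cash flow and weight by its year:
  t   CF        PV=CF/(1+0.048)^t    t·PV
  1        52.50        50.0954        50.0954
  2        52.50        47.8010        95.6019
  3        52.50        45.6116       136.8348
  4        52.50        43.5225       174.0901
  5        52.50        41.5291       207.6457
  6        52.50        39.6270       237.7622
  7     1,052.50       758.0418     5,306.2923
  Σ                  1,026.2285     6,208.3225
Price P = Σ PV = 1,026.2285.
Macaulay duration = Σ(t·PV) / P = 6,208.3225 / 1,026.2285 = 6.04965 years.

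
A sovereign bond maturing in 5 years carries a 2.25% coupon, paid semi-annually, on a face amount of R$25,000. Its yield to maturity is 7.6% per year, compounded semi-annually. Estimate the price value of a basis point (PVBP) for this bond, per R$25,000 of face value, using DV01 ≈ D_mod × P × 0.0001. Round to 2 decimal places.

Periodic yield y = 0.038.
  t   CF        PV=CF/(1+0.038)^t    t·PV
  1       281.25       270.9538       270.9538
  2       281.25       261.0344       522.0689
  3       281.25       251.4783       754.4348
  4       281.25       242.2719       969.0878
  5       281.25       233.4026     1,167.0132
  6       281.25       224.8580     1,349.1482
  7       281.25       216.6262     1,516.3837
  8       281.25       208.6958     1,669.5664
  9       281.25       201.0557     1,809.5011
  10   25,281.25    17,411.0518   174,110.5182
  Σ                 19,521.4286   184,138.6760
P = 19,521.4286; D_Mac = 9.43264 half-year periods = 4.71632 yrs; D_mod = 4.54366 yrs.
DV01 ≈ 4.54366 × 19,521.4286 × 0.0001 = 8.869878.

R$8.87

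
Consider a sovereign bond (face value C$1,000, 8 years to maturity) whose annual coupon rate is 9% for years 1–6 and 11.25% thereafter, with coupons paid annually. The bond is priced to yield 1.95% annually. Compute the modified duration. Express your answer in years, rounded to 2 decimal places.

Periodic yield y = 0.0195. First find Macaulay duration:
  t   CF        PV=CF/(1+0.0195)^t    t·PV
  1        90.00        88.2786        88.2786
  2        90.00        86.5901       173.1801
  3        90.00        84.9339       254.8016
  4        90.00        83.3093       333.2373
  5        90.00        81.7159       408.5793
  6        90.00        80.1529       480.9173
  7       112.50        98.2747       687.9232
  8     1,112.50       953.2398     7,625.9186
  Σ                  1,556.4951    10,052.8359
P = 1,556.4951; Macaulay duration = 10,052.8359 / 1,556.4951 = 6.45864 years.
Modified duration = D_Mac / (1 + y) = 6.45864 / 1.0195 = 6.33510 years.

6.34 years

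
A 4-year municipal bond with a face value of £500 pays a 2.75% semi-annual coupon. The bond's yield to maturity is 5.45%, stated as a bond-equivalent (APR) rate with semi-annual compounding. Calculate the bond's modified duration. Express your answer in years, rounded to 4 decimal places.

3.7025 years

Periodic yield y = 0.02725. First find Macaulay duration:
  t   CF        PV=CF/(1+0.02725)^t    t·PV
  1        6.875         6.6926         6.6926
  2        6.875         6.5151        13.0302
  3        6.875         6.3423        19.0268
  4        6.875         6.1740        24.6961
  5        6.875         6.0102        30.0512
  6        6.875         5.8508        35.1048
  7        6.875         5.6956        39.8692
  8      506.875       408.7819     3,270.2553
  Σ                    452.0626     3,438.7263
P = 452.0626; Macaulay duration = 3,438.7263 / 452.0626 = 7.60675 half-year periods = 3.80337 years.
Modified duration = D_Mac / (1 + y) = 3.80337 / 1.02725 = 3.70248 years.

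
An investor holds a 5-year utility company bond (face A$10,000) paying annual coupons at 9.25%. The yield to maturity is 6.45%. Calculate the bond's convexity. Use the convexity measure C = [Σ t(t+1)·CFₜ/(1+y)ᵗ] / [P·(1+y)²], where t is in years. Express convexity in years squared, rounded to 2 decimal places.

With y = 0.0645:
  t   CF        PV=CF/(1+0.0645)^t    t·PV        t(t+1)·PV
  1       925.00       868.9526       868.9526       1,737.9051
  2       925.00       816.3011     1,632.6023       4,897.8068
  3       925.00       766.8400     2,300.5199       9,202.0795
  4       925.00       720.3757     2,881.5029      14,407.5145
  5    10,925.00     7,992.6927    39,963.4636     239,780.7816
  Σ                 11,165.1621    47,647.0412     270,026.0875
P = 11,165.1621.
Convexity = Σ t(t+1)·PV / [P·(1+y)²] = 270,026.0875 / (11,165.1621 × 1.133160) = 21.34270.

21.34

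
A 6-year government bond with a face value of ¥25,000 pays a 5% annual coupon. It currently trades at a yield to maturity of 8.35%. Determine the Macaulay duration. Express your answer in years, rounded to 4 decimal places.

Periodic yield y = 0.0835. Discount each cash flow and weight by its year:
  t   CF        PV=CF/(1+0.0835)^t    t·PV
  1     1,250.00     1,153.6687     1,153.6687
  2     1,250.00     1,064.7611     2,129.5222
  3     1,250.00       982.7052     2,948.1157
  4     1,250.00       906.9730     3,627.8919
  5     1,250.00       837.0770     4,185.3852
  6    26,250.00    16,223.9207    97,343.5240
  Σ                 21,169.1057   111,388.1077
Price P = Σ PV = 21,169.1057.
Macaulay duration = Σ(t·PV) / P = 111,388.1077 / 21,169.1057 = 5.26182 years.

5.2618 years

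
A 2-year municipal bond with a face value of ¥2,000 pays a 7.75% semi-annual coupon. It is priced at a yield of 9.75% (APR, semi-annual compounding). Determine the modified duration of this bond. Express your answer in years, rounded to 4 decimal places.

Periodic yield y = 0.04875. First find Macaulay duration:
  t   CF        PV=CF/(1+0.04875)^t    t·PV
  1        77.50        73.8975        73.8975
  2        77.50        70.4625       140.9249
  3        77.50        67.1871       201.5612
  4     2,077.50     1,717.3276     6,869.3102
  Σ                  1,928.8746     7,285.6938
P = 1,928.8746; Macaulay duration = 7,285.6938 / 1,928.8746 = 3.77717 half-year periods = 1.88859 years.
Modified duration = D_Mac / (1 + y) = 1.88859 / 1.04875 = 1.80080 years.

1.8008 years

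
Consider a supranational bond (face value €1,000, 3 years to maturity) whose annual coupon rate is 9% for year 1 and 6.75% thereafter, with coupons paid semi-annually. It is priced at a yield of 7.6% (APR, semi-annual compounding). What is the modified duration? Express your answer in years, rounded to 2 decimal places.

Periodic yield y = 0.038. First find Macaulay duration:
  t   CF        PV=CF/(1+0.038)^t    t·PV
  1        45.00        43.3526        43.3526
  2        45.00        41.7655        83.5310
  3        33.75        30.1774        90.5322
  4        33.75        29.0726       116.2905
  5        33.75        28.0083       140.0416
  6     1,033.75       826.4782     4,958.8692
  Σ                    998.8547     5,432.6171
P = 998.8547; Macaulay duration = 5,432.6171 / 998.8547 = 5.43885 half-year periods = 2.71942 years.
Modified duration = D_Mac / (1 + y) = 2.71942 / 1.038 = 2.61987 years.

2.62 years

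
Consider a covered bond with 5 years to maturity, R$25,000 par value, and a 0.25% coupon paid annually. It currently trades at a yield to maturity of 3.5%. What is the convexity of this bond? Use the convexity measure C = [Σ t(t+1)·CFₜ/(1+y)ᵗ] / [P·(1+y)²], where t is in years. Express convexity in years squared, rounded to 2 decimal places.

27.80

With y = 0.035:
  t   CF        PV=CF/(1+0.035)^t    t·PV        t(t+1)·PV
  1        62.50        60.3865        60.3865         120.7729
  2        62.50        58.3444       116.6888         350.0665
  3        62.50        56.3714       169.1143         676.4570
  4        62.50        54.4651       217.8606       1,089.3028
  5    25,062.50    21,101.9525   105,509.7625     633,058.5748
  Σ                 21,331.5199   106,073.8126     635,295.1741
P = 21,331.5199.
Convexity = Σ t(t+1)·PV / [P·(1+y)²] = 635,295.1741 / (21,331.5199 × 1.071225) = 27.80181.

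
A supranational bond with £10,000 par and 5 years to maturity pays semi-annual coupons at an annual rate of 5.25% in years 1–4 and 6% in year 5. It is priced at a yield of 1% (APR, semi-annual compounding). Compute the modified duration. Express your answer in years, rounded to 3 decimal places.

4.498 years

Periodic yield y = 0.005. First find Macaulay duration:
  t   CF        PV=CF/(1+0.005)^t    t·PV
  1       262.50       261.1940       261.1940
  2       262.50       259.8946       519.7891
  3       262.50       258.6015       775.8046
  4       262.50       257.3150     1,029.2599
  5       262.50       256.0348     1,280.1740
  6       262.50       254.7610     1,528.5660
  7       262.50       253.4935     1,774.4547
  8       262.50       252.2324     2,017.8589
  9       300.00       286.8314     2,581.4826
  10   10,300.00     9,798.8838    97,988.8379
  Σ                 12,139.2420   109,757.4218
P = 12,139.2420; Macaulay duration = 109,757.4218 / 12,139.2420 = 9.04154 half-year periods = 4.52077 years.
Modified duration = D_Mac / (1 + y) = 4.52077 / 1.005 = 4.49828 years.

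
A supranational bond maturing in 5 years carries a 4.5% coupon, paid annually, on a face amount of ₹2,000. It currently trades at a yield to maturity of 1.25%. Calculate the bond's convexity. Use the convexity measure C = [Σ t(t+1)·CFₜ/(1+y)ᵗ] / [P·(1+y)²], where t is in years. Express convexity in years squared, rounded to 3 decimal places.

26.306

With y = 0.0125:
  t   CF        PV=CF/(1+0.0125)^t    t·PV        t(t+1)·PV
  1        90.00        88.8889        88.8889         177.7778
  2        90.00        87.7915       175.5830         526.7490
  3        90.00        86.7076       260.1229       1,040.4918
  4        90.00        85.6372       342.5487       1,712.7437
  5     2,090.00     1,964.1341     9,820.6703      58,924.0218
  Σ                  2,313.1593    10,687.8139      62,381.7840
P = 2,313.1593.
Convexity = Σ t(t+1)·PV / [P·(1+y)²] = 62,381.7840 / (2,313.1593 × 1.025156) = 26.30645.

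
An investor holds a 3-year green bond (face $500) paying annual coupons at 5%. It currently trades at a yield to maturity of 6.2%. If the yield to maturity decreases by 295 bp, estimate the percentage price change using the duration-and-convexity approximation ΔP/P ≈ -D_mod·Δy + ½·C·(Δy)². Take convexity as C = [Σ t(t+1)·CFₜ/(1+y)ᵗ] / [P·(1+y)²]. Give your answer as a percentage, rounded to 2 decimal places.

+8.37%

With y = 0.062:
  t   CF        PV=CF/(1+0.062)^t    t·PV        t(t+1)·PV
  1        25.00        23.5405        23.5405          47.0810
  2        25.00        22.1662        44.3324         132.9971
  3       525.00       438.3144     1,314.9432       5,259.7730
  Σ                    484.0211     1,382.8161       5,439.8511
P = 484.0211; D_Mac = 2.85693 yrs; D_mod = 2.69014 yrs; C = 9.96492.
Duration effect: -2.69014 × (-0.0295) = +0.079359
Convexity effect: 0.5 × 9.96492 × (-0.0295)² = +0.0043360
ΔP/P ≈ +0.079359 + 0.0043360 = +0.083695 = +8.3695%.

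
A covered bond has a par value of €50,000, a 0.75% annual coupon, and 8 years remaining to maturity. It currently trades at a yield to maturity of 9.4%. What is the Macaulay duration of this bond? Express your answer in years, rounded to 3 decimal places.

7.693 years

Periodic yield y = 0.094. Discount each cash flow and weight by its year:
  t   CF        PV=CF/(1+0.094)^t    t·PV
  1       375.00       342.7788       342.7788
  2       375.00       313.3261       626.6523
  3       375.00       286.4041       859.2124
  4       375.00       261.7954     1,047.1815
  5       375.00       239.3011     1,196.5054
  6       375.00       218.7396     1,312.4374
  7       375.00       199.9448     1,399.6133
  8    50,375.00    24,551.4125   196,411.3000
  Σ                 26,413.7024   203,195.6811
Price P = Σ PV = 26,413.7024.
Macaulay duration = Σ(t·PV) / P = 203,195.6811 / 26,413.7024 = 7.69281 years.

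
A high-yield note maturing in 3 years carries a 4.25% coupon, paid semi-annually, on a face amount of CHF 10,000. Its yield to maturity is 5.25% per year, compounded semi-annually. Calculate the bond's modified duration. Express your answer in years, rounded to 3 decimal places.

Periodic yield y = 0.02625. First find Macaulay duration:
  t   CF        PV=CF/(1+0.02625)^t    t·PV
  1       212.50       207.0646       207.0646
  2       212.50       201.7681       403.5363
  3       212.50       196.6072       589.8216
  4       212.50       191.5783       766.3131
  5       212.50       186.6780       933.3899
  6    10,212.50     8,742.0452    52,452.2713
  Σ                  9,725.7414    55,352.3968
P = 9,725.7414; Macaulay duration = 55,352.3968 / 9,725.7414 = 5.69133 half-year periods = 2.84566 years.
Modified duration = D_Mac / (1 + y) = 2.84566 / 1.02625 = 2.77288 years.

2.773 years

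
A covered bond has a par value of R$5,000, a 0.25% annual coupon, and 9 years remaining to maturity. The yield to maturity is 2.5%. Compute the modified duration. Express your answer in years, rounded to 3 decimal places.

Periodic yield y = 0.025. First find Macaulay duration:
  t   CF        PV=CF/(1+0.025)^t    t·PV
  1        12.50        12.1951        12.1951
  2        12.50        11.8977        23.7954
  3        12.50        11.6075        34.8225
  4        12.50        11.3244        45.2975
  5        12.50        11.0482        55.2409
  6        12.50        10.7787        64.6723
  7        12.50        10.5158        73.6107
  8        12.50        10.2593        82.0747
  9     5,012.50     4,013.6509    36,122.8582
  Σ                  4,103.2776    36,514.5672
P = 4,103.2776; Macaulay duration = 36,514.5672 / 4,103.2776 = 8.89888 years.
Modified duration = D_Mac / (1 + y) = 8.89888 / 1.025 = 8.68183 years.

8.682 years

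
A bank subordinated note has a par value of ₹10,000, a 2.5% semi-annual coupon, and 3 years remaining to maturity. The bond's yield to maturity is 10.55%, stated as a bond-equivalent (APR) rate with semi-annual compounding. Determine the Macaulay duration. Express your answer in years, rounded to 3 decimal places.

Periodic yield y = 0.05275. Discount each cash flow and weight by its period:
  t   CF        PV=CF/(1+0.05275)^t    t·PV
  1       125.00       118.7366       118.7366
  2       125.00       112.7871       225.5742
  3       125.00       107.1357       321.4071
  4       125.00       101.7675       407.0699
  5       125.00        96.6682       483.3411
  6    10,125.00     7,437.7835    44,626.7009
  Σ                  7,974.8787    46,182.8299
Price P = Σ PV = 7,974.8787.
Macaulay duration = Σ(t·PV) / P = 46,182.8299 / 7,974.8787 = 5.79104 half-year periods.
In years: 5.79104 / 2 = 2.89552 years.

2.896 years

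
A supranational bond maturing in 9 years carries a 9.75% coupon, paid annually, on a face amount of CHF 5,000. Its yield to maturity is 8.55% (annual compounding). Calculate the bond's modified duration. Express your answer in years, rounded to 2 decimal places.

Periodic yield y = 0.0855. First find Macaulay duration:
  t   CF        PV=CF/(1+0.0855)^t    t·PV
  1       487.50       449.1018       449.1018
  2       487.50       413.7280       827.4561
  3       487.50       381.1405     1,143.4216
  4       487.50       351.1198     1,404.4792
  5       487.50       323.4636     1,617.3182
  6       487.50       297.9859     1,787.9151
  7       487.50       274.5148     1,921.6039
  8       487.50       252.8925     2,023.1402
  9     5,487.50     2,622.4432    23,601.9884
  Σ                  5,366.3902    34,776.4245
P = 5,366.3902; Macaulay duration = 34,776.4245 / 5,366.3902 = 6.48041 years.
Modified duration = D_Mac / (1 + y) = 6.48041 / 1.0855 = 5.96998 years.

5.97 years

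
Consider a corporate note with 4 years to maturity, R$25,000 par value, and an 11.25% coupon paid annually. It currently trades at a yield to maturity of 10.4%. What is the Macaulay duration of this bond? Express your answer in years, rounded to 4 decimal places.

Periodic yield y = 0.104. Discount each cash flow and weight by its year:
  t   CF        PV=CF/(1+0.104)^t    t·PV
  1     2,812.50     2,547.5543     2,547.5543
  2     2,812.50     2,307.5673     4,615.1347
  3     2,812.50     2,090.1878     6,270.5634
  4    27,812.50    18,722.4955    74,889.9820
  Σ                 25,667.8050    88,323.2344
Price P = Σ PV = 25,667.8050.
Macaulay duration = Σ(t·PV) / P = 88,323.2344 / 25,667.8050 = 3.44101 years.

3.4410 years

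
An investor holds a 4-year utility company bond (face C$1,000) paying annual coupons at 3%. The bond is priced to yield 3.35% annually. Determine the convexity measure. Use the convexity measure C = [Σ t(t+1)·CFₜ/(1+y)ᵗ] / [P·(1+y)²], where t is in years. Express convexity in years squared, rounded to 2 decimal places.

With y = 0.0335:
  t   CF        PV=CF/(1+0.0335)^t    t·PV        t(t+1)·PV
  1        30.00        29.0276        29.0276          58.0552
  2        30.00        28.0867        56.1733         168.5200
  3        30.00        27.1763        81.5288         326.1152
  4     1,030.00       902.8078     3,611.2312      18,056.1559
  Σ                    987.0983     3,777.9609      18,608.8463
P = 987.0983.
Convexity = Σ t(t+1)·PV / [P·(1+y)²] = 18,608.8463 / (987.0983 × 1.068122) = 17.64973.

17.65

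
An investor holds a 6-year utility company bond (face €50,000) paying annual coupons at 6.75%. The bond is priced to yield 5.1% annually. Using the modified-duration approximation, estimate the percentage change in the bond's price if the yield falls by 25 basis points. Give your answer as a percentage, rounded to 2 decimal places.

+1.23%

Periodic yield y = 0.051. Modified duration first:
  t   CF        PV=CF/(1+0.051)^t    t·PV
  1     3,375.00     3,211.2274     3,211.2274
  2     3,375.00     3,055.4019     6,110.8038
  3     3,375.00     2,907.1379     8,721.4136
  4     3,375.00     2,766.0684    11,064.2735
  5     3,375.00     2,631.8443    13,159.2216
  6    53,375.00    39,602.4078   237,614.4470
  Σ                 54,174.0877   279,881.3870
P = 54,174.0877; D_Mac = 5.16633 yrs; D_mod = 5.16633/(1+0.051) = 4.91564 yrs.
ΔP/P ≈ -D_mod · Δy = -4.91564 × (-0.0025) = +0.012289 = +1.2289%.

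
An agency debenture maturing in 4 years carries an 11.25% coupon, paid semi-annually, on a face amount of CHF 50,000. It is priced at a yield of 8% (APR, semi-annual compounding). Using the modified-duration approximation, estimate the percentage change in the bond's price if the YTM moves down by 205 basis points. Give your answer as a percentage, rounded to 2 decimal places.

+6.64%

Periodic yield y = 0.04. Modified duration first:
  t   CF        PV=CF/(1+0.04)^t    t·PV
  1     2,812.50     2,704.3269     2,704.3269
  2     2,812.50     2,600.3143     5,200.6287
  3     2,812.50     2,500.3023     7,500.9068
  4     2,812.50     2,404.1368     9,616.5471
  5     2,812.50     2,311.6700    11,558.3499
  6     2,812.50     2,222.7596    13,336.5576
  7     2,812.50     2,137.2688    14,960.8819
  8    52,812.50    38,589.5765   308,716.6116
  Σ                 55,470.3552   373,594.8107
P = 55,470.3552; D_Mac = 6.73504 half-year periods = 3.36752 yrs; D_mod = 3.36752/(1+0.04) = 3.23800 yrs.
ΔP/P ≈ -D_mod · Δy = -3.23800 × (-0.0205) = +0.066379 = +6.6379%.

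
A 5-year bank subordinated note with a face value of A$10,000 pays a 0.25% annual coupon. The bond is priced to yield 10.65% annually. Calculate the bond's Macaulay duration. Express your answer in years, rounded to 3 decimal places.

Periodic yield y = 0.1065. Discount each cash flow and weight by its year:
  t   CF        PV=CF/(1+0.1065)^t    t·PV
  1        25.00        22.5938        22.5938
  2        25.00        20.4191        40.8383
  3        25.00        18.4538        55.3614
  4        25.00        16.6776        66.7105
  5    10,025.00     6,044.0394    30,220.1972
  Σ                  6,122.1838    30,405.7012
Price P = Σ PV = 6,122.1838.
Macaulay duration = Σ(t·PV) / P = 30,405.7012 / 6,122.1838 = 4.96648 years.

4.966 years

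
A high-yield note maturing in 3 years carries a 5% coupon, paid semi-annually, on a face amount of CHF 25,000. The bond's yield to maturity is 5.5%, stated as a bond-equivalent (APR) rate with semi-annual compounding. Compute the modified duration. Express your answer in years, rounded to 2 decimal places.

Periodic yield y = 0.0275. First find Macaulay duration:
  t   CF        PV=CF/(1+0.0275)^t    t·PV
  1       625.00       608.2725       608.2725
  2       625.00       591.9927     1,183.9854
  3       625.00       576.1486     1,728.4459
  4       625.00       560.7286     2,242.9143
  5       625.00       545.7212     2,728.6062
  6    25,625.00    21,775.7384   130,654.4305
  Σ                 24,658.6021   139,146.6548
P = 24,658.6021; Macaulay duration = 139,146.6548 / 24,658.6021 = 5.64293 half-year periods = 2.82146 years.
Modified duration = D_Mac / (1 + y) = 2.82146 / 1.0275 = 2.74595 years.

2.75 years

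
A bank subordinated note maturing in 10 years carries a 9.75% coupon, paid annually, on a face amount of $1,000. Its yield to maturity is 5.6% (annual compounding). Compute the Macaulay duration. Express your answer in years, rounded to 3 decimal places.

Periodic yield y = 0.056. Discount each cash flow and weight by its year:
  t   CF        PV=CF/(1+0.056)^t    t·PV
  1        97.50        92.3295        92.3295
  2        97.50        87.4333       174.8666
  3        97.50        82.7967       248.3900
  4        97.50        78.4059       313.6237
  5        97.50        74.2480       371.2402
  6        97.50        70.3106       421.8639
  7        97.50        66.5821       466.0744
  8        97.50        63.0512       504.4095
  9        97.50        59.7076       537.3681
  10    1,097.50       636.4515     6,364.5155
  Σ                  1,311.3165     9,494.6814
Price P = Σ PV = 1,311.3165.
Macaulay duration = Σ(t·PV) / P = 9,494.6814 / 1,311.3165 = 7.24057 years.

7.241 years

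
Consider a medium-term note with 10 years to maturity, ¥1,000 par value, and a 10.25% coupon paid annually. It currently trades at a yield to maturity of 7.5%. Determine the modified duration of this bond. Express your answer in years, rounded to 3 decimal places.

Periodic yield y = 0.075. First find Macaulay duration:
  t   CF        PV=CF/(1+0.075)^t    t·PV
  1       102.50        95.3488        95.3488
  2       102.50        88.6966       177.3932
  3       102.50        82.5085       247.5254
  4       102.50        76.7521       307.0082
  5       102.50        71.3973       356.9863
  6       102.50        66.4161       398.4963
  7       102.50        61.7824       432.4766
  8       102.50        57.4720       459.7758
  9       102.50        53.4623       481.1608
  10    1,102.50       534.9263     5,349.2631
  Σ                  1,188.7622     8,305.4345
P = 1,188.7622; Macaulay duration = 8,305.4345 / 1,188.7622 = 6.98662 years.
Modified duration = D_Mac / (1 + y) = 6.98662 / 1.075 = 6.49918 years.

6.499 years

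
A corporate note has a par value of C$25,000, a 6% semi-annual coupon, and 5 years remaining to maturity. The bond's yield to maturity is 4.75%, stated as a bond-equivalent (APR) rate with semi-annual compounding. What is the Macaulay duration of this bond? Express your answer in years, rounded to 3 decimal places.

Periodic yield y = 0.02375. Discount each cash flow and weight by its period:
  t   CF        PV=CF/(1+0.02375)^t    t·PV
  1       750.00       732.6007       732.6007
  2       750.00       715.6051     1,431.2102
  3       750.00       699.0038     2,097.0113
  4       750.00       682.7876     2,731.1503
  5       750.00       666.9476     3,334.7378
  6       750.00       651.4750     3,908.8502
  7       750.00       636.3614     4,454.5301
  8       750.00       621.5985     4,972.7879
  9       750.00       607.1780     5,464.6020
  10   25,750.00    20,362.8277   203,628.2766
  Σ                 26,376.3854   232,755.7572
Price P = Σ PV = 26,376.3854.
Macaulay duration = Σ(t·PV) / P = 232,755.7572 / 26,376.3854 = 8.82440 half-year periods.
In years: 8.82440 / 2 = 4.41220 years.

4.412 years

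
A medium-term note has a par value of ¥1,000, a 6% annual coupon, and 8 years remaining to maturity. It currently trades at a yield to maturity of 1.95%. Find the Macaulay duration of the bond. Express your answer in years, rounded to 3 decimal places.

6.777 years

Periodic yield y = 0.0195. Discount each cash flow and weight by its year:
  t   CF        PV=CF/(1+0.0195)^t    t·PV
  1        60.00        58.8524        58.8524
  2        60.00        57.7267       115.4534
  3        60.00        56.6226       169.8677
  4        60.00        55.5395       222.1582
  5        60.00        54.4772       272.3862
  6        60.00        53.4353       320.6115
  7        60.00        52.4132       366.8924
  8     1,060.00       908.2555     7,266.0438
  Σ                  1,297.3224     8,792.2656
Price P = Σ PV = 1,297.3224.
Macaulay duration = Σ(t·PV) / P = 8,792.2656 / 1,297.3224 = 6.77724 years.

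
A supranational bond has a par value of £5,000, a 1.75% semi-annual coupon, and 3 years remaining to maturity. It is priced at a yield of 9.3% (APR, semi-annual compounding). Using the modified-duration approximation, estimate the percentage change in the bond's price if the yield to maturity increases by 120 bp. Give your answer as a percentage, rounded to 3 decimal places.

Periodic yield y = 0.0465. Modified duration first:
  t   CF        PV=CF/(1+0.0465)^t    t·PV
  1        43.75        41.8060        41.8060
  2        43.75        39.9484        79.8968
  3        43.75        38.1734       114.5201
  4        43.75        36.4772       145.9087
  5        43.75        34.8563       174.2817
  6     5,043.75     3,839.8845    23,039.3067
  Σ                  4,031.1458    23,595.7201
P = 4,031.1458; D_Mac = 5.85335 half-year periods = 2.92668 yrs; D_mod = 2.92668/(1+0.0465) = 2.79663 yrs.
ΔP/P ≈ -D_mod · Δy = -2.79663 × (+0.012) = -0.033560 = -3.3560%.

-3.356%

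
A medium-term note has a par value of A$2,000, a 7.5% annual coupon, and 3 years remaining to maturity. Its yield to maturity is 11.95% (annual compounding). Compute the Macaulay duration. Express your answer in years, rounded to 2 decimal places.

2.78 years

Periodic yield y = 0.1195. Discount each cash flow and weight by its year:
  t   CF        PV=CF/(1+0.1195)^t    t·PV
  1       150.00       133.9884       133.9884
  2       150.00       119.6859       239.3718
  3     2,150.00     1,532.3789     4,597.1367
  Σ                  1,786.0532     4,970.4970
Price P = Σ PV = 1,786.0532.
Macaulay duration = Σ(t·PV) / P = 4,970.4970 / 1,786.0532 = 2.78295 years.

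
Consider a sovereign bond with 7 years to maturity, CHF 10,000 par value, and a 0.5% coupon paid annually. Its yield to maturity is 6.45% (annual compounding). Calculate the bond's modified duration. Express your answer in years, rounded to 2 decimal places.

Periodic yield y = 0.0645. First find Macaulay duration:
  t   CF        PV=CF/(1+0.0645)^t    t·PV
  1        50.00        46.9704        46.9704
  2        50.00        44.1244        88.2488
  3        50.00        41.4508       124.3524
  4        50.00        38.9392       155.7569
  5        50.00        36.5798       182.8991
  6        50.00        34.3634       206.1803
  7    10,050.00     6,488.5313    45,419.7188
  Σ                  6,730.9593    46,224.1268
P = 6,730.9593; Macaulay duration = 46,224.1268 / 6,730.9593 = 6.86739 years.
Modified duration = D_Mac / (1 + y) = 6.86739 / 1.0645 = 6.45128 years.

6.45 years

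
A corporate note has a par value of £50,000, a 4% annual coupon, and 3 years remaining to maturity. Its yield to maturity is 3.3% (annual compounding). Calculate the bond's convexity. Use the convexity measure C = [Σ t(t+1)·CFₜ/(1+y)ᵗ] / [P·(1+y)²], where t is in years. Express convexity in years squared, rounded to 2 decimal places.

With y = 0.033:
  t   CF        PV=CF/(1+0.033)^t    t·PV        t(t+1)·PV
  1     2,000.00     1,936.1084     1,936.1084       3,872.2168
  2     2,000.00     1,874.2579     3,748.5158      11,245.5475
  3    52,000.00    47,173.9648   141,521.8945     566,087.5782
  Σ                 50,984.3312   147,206.5188     581,205.3425
P = 50,984.3312.
Convexity = Σ t(t+1)·PV / [P·(1+y)²] = 581,205.3425 / (50,984.3312 × 1.067089) = 10.68298.

10.68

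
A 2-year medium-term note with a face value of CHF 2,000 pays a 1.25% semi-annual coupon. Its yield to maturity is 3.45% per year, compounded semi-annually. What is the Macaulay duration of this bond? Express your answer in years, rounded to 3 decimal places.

1.981 years

Periodic yield y = 0.01725. Discount each cash flow and weight by its period:
  t   CF        PV=CF/(1+0.01725)^t    t·PV
  1        12.50        12.2880        12.2880
  2        12.50        12.0797        24.1593
  3        12.50        11.8748        35.6245
  4     2,012.50     1,879.4254     7,517.7017
  Σ                  1,915.6679     7,589.7734
Price P = Σ PV = 1,915.6679.
Macaulay duration = Σ(t·PV) / P = 7,589.7734 / 1,915.6679 = 3.96195 half-year periods.
In years: 3.96195 / 2 = 1.98097 years.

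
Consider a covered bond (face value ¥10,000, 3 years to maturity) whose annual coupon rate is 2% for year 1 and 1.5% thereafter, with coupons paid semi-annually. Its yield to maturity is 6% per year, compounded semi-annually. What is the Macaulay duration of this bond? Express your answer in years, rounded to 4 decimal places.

2.9283 years

Periodic yield y = 0.03. Discount each cash flow and weight by its period:
  t   CF        PV=CF/(1+0.03)^t    t·PV
  1       100.00        97.0874        97.0874
  2       100.00        94.2596       188.5192
  3        75.00        68.6356       205.9069
  4        75.00        66.6365       266.5461
  5        75.00        64.6957       323.4783
  6    10,075.00     8,437.6539    50,625.9233
  Σ                  8,828.9687    51,707.4612
Price P = Σ PV = 8,828.9687.
Macaulay duration = Σ(t·PV) / P = 51,707.4612 / 8,828.9687 = 5.85657 half-year periods.
In years: 5.85657 / 2 = 2.92828 years.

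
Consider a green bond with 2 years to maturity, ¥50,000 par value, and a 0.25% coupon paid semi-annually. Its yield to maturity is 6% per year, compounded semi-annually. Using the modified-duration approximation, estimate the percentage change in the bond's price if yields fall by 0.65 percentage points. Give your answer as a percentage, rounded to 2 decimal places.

+1.26%

Periodic yield y = 0.03. Modified duration first:
  t   CF        PV=CF/(1+0.03)^t    t·PV
  1        62.50        60.6796        60.6796
  2        62.50        58.9122       117.8245
  3        62.50        57.1964       171.5891
  4    50,062.50    44,479.8828   177,919.5313
  Σ                 44,656.6710   178,269.6245
P = 44,656.6710; D_Mac = 3.99200 half-year periods = 1.99600 yrs; D_mod = 1.99600/(1+0.03) = 1.93787 yrs.
ΔP/P ≈ -D_mod · Δy = -1.93787 × (-0.0065) = +0.012596 = +1.2596%.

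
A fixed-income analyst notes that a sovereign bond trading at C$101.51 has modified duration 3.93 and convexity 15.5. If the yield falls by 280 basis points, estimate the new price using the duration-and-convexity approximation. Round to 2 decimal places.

C$113.30

Duration effect: -D_mod·Δy = -3.93 × (-0.028) = +0.110040
Convexity effect: ½·C·(Δy)² = 0.5 × 15.5 × (-0.028)² = +0.0060760
ΔP/P ≈ +0.110040 + 0.0060760 = +0.116116
New price ≈ 101.51 × (1 + 0.116116) = 113.29693516.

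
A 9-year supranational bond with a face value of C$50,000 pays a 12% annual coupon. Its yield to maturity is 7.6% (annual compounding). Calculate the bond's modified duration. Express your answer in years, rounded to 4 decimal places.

5.8812 years

Periodic yield y = 0.076. First find Macaulay duration:
  t   CF        PV=CF/(1+0.076)^t    t·PV
  1     6,000.00     5,576.2082     5,576.2082
  2     6,000.00     5,182.3496    10,364.6992
  3     6,000.00     4,816.3100    14,448.9301
  4     6,000.00     4,476.1246    17,904.4983
  5     6,000.00     4,159.9671    20,799.8354
  6     6,000.00     3,866.1404    23,196.8424
  7     6,000.00     3,593.0673    25,151.4711
  8     6,000.00     3,339.2819    26,714.2550
  9    56,000.00    28,965.2703   260,687.4323
  Σ                 63,974.7193   404,844.1720
P = 63,974.7193; Macaulay duration = 404,844.1720 / 63,974.7193 = 6.32819 years.
Modified duration = D_Mac / (1 + y) = 6.32819 / 1.076 = 5.88122 years.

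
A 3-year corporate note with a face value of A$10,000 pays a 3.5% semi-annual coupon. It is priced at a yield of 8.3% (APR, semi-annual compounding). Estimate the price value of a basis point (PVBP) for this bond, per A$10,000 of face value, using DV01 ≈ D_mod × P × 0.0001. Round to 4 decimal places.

Periodic yield y = 0.0415.
  t   CF        PV=CF/(1+0.0415)^t    t·PV
  1       175.00       168.0269       168.0269
  2       175.00       161.3316       322.6632
  3       175.00       154.9031       464.7094
  4       175.00       148.7308       594.9233
  5       175.00       142.8044       714.0221
  6    10,175.00     7,972.2108    47,833.2646
  Σ                  8,748.0077    50,097.6096
P = 8,748.0077; D_Mac = 5.72675 half-year periods = 2.86337 yrs; D_mod = 2.74928 yrs.
DV01 ≈ 2.74928 × 8,748.0077 × 0.0001 = 2.405070.

A$2.4051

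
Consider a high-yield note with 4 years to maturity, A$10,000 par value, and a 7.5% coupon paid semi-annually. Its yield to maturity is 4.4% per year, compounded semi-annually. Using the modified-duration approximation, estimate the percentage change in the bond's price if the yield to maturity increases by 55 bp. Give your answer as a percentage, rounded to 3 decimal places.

-1.915%

Periodic yield y = 0.022. Modified duration first:
  t   CF        PV=CF/(1+0.022)^t    t·PV
  1       375.00       366.9276       366.9276
  2       375.00       359.0290       718.0579
  3       375.00       351.3003     1,053.9010
  4       375.00       343.7381     1,374.9524
  5       375.00       336.3387     1,681.6933
  6       375.00       329.0985     1,974.5910
  7       375.00       322.0142     2,254.0993
  8    10,375.00     8,717.2789    69,738.2309
  Σ                 11,125.7252    79,162.4534
P = 11,125.7252; D_Mac = 7.11526 half-year periods = 3.55763 yrs; D_mod = 3.55763/(1+0.022) = 3.48105 yrs.
ΔP/P ≈ -D_mod · Δy = -3.48105 × (+0.0055) = -0.019146 = -1.9146%.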